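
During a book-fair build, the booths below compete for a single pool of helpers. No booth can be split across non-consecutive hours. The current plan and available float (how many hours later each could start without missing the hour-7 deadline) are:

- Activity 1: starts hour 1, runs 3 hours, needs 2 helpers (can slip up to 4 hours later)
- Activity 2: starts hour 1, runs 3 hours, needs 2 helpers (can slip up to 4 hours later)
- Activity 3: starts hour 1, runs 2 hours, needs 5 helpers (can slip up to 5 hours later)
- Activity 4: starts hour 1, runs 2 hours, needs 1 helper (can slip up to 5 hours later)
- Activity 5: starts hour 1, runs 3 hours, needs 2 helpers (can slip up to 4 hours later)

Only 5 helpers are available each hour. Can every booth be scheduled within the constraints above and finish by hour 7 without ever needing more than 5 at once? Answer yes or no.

no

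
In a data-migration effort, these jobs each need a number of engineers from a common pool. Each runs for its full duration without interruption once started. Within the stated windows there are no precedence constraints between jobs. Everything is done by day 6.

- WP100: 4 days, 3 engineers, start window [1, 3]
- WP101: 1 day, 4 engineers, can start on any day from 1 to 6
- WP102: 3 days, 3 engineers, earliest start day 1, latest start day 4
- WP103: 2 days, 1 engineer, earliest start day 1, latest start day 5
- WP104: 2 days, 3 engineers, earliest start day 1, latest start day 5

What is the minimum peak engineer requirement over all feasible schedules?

6

Early-start (WP100@1, WP101@1, WP102@1, WP103@1, WP104@1) gives peak 14: d1:14  d2:10  d3:6  d4:3  d5:0  d6:0.
Shift WP101→6, WP103→5, WP104→4.
Schedule WP100@1, WP101@6, WP102@1, WP103@5, WP104@4: d1:6  d2:6  d3:6  d4:6  d5:4  d6:5 — peak 6.
Total engineer-days = 33 over 6 days ⇒ peak ≥ ⌈33/6⌉ = 6, so 6 is optimal.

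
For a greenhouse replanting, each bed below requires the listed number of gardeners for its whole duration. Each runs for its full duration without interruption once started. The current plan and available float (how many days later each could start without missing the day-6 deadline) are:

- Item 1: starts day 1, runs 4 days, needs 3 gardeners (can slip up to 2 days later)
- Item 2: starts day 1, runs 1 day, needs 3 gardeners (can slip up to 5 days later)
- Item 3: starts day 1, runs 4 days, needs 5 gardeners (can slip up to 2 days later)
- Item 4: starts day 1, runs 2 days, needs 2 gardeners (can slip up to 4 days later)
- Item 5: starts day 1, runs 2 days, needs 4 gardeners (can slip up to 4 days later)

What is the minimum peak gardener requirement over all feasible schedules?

9

Early-start (Item 1@1, Item 2@1, Item 3@1, Item 4@1, Item 5@1) gives peak 17: d1:17  d2:14  d3:8  d4:8  d5:0  d6:0.
Shift Item 3→3, Item 5→5.
Schedule Item 1@1, Item 2@1, Item 3@3, Item 4@1, Item 5@5: d1:8  d2:5  d3:8  d4:8  d5:9  d6:9 — peak 9.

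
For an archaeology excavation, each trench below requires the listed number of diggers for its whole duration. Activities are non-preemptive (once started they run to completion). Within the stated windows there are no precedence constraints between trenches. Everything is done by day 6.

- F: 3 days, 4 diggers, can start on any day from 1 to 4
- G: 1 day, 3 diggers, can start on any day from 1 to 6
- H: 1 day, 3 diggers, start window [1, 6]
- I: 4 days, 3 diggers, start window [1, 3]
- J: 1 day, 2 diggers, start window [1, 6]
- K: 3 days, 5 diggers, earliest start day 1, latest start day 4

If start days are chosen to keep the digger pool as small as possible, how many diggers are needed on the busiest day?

Early-start (F@1, G@1, H@1, I@1, J@1, K@1) gives peak 20: d1:20  d2:12  d3:12  d4:3  d5:0  d6:0.
Shift H→2, I→3, K→4.
Schedule F@1, G@1, H@2, I@3, J@1, K@4: d1:9  d2:7  d3:7  d4:8  d5:8  d6:8 — peak 9.

9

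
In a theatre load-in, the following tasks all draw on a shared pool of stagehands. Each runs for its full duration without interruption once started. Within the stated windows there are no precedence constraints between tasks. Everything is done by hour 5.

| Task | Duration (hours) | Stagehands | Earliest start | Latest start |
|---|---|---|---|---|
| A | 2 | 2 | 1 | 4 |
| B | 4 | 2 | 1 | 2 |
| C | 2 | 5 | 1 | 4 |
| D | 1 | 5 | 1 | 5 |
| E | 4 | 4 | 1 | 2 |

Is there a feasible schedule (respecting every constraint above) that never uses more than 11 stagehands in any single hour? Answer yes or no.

Schedule A@1, B@1, C@3, D@1, E@2: h1:9  h2:8  h3:11  h4:11  h5:4 — peak 11 ≤ 11.

yes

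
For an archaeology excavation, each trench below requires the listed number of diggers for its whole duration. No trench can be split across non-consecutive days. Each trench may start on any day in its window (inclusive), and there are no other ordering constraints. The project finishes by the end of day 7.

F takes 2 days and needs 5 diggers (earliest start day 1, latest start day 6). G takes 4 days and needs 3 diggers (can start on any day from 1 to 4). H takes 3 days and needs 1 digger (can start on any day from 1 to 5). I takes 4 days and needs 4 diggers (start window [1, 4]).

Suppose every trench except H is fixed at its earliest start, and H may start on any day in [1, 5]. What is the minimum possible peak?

12

H@1: d1:13  d2:13  d3:8  d4:7  d5:0  d6:0  d7:0 → peak 13
H@2: d1:12  d2:13  d3:8  d4:8  d5:0  d6:0  d7:0 → peak 13
H@3: d1:12  d2:12  d3:8  d4:8  d5:1  d6:0  d7:0 → peak 12
H@4: d1:12  d2:12  d3:7  d4:8  d5:1  d6:1  d7:0 → peak 12
H@5: d1:12  d2:12  d3:7  d4:7  d5:1  d6:1  d7:1 → peak 12
Best is H@3, peak 12.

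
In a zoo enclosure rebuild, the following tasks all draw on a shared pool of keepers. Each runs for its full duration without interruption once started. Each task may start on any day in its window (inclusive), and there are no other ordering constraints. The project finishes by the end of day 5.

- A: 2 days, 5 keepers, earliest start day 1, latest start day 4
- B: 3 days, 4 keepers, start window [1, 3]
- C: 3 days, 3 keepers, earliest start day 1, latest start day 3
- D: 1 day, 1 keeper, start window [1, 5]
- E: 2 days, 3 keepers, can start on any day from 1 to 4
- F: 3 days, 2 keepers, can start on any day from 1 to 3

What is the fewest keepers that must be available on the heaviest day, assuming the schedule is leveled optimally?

Early-start (A@1, B@1, C@1, D@1, E@1, F@1) gives peak 18: d1:18  d2:17  d3:9  d4:0  d5:0.
Shift C→3, D→4, E→4, F→3.
Schedule A@1, B@1, C@3, D@4, E@4, F@3: d1:9  d2:9  d3:9  d4:9  d5:8 — peak 9.
Total keeper-days = 44 over 5 days ⇒ peak ≥ ⌈44/5⌉ = 9, so 9 is optimal.

9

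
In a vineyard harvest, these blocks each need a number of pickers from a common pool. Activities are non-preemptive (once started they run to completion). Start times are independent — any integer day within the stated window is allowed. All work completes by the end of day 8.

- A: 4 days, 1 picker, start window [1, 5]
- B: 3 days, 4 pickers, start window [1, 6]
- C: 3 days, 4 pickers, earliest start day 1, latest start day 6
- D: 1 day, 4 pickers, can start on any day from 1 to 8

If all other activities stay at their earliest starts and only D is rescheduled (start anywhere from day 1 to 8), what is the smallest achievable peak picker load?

D@1: d1:13  d2:9  d3:9  d4:1  d5:0  d6:0  d7:0  d8:0 → peak 13
D@2: d1:9  d2:13  d3:9  d4:1  d5:0  d6:0  d7:0  d8:0 → peak 13
D@3: d1:9  d2:9  d3:13  d4:1  d5:0  d6:0  d7:0  d8:0 → peak 13
D@4: d1:9  d2:9  d3:9  d4:5  d5:0  d6:0  d7:0  d8:0 → peak 9
D@5: d1:9  d2:9  d3:9  d4:1  d5:4  d6:0  d7:0  d8:0 → peak 9
D@6: d1:9  d2:9  d3:9  d4:1  d5:0  d6:4  d7:0  d8:0 → peak 9
D@7: d1:9  d2:9  d3:9  d4:1  d5:0  d6:0  d7:4  d8:0 → peak 9
D@8: d1:9  d2:9  d3:9  d4:1  d5:0  d6:0  d7:0  d8:4 → peak 9
Best is D@4, peak 9.

9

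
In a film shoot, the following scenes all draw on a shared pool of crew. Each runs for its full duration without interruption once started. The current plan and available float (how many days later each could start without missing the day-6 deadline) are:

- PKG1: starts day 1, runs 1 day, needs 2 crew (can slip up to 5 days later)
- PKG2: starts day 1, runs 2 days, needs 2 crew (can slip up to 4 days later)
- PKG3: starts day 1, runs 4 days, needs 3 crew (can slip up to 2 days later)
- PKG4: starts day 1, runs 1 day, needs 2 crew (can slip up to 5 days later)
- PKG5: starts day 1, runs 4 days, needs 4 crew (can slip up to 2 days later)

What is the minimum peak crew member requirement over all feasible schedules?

Early-start (PKG1@1, PKG2@1, PKG3@1, PKG4@1, PKG5@1) gives peak 13: d1:13  d2:9  d3:7  d4:7  d5:0  d6:0.
Shift PKG4→2, PKG5→3.
Schedule PKG1@1, PKG2@1, PKG3@1, PKG4@2, PKG5@3: d1:7  d2:7  d3:7  d4:7  d5:4  d6:4 — peak 7.

7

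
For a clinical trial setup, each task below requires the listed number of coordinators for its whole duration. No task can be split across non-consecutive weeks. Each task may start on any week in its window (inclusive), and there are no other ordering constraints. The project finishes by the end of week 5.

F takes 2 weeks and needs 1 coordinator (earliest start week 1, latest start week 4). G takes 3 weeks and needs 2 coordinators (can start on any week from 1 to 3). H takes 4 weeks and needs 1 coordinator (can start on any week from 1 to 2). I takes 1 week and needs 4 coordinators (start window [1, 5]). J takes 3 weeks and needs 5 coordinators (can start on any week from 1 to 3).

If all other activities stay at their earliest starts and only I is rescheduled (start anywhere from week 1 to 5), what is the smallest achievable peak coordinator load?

I@1: w1:13  w2:9  w3:8  w4:1  w5:0 → peak 13
I@2: w1:9  w2:13  w3:8  w4:1  w5:0 → peak 13
I@3: w1:9  w2:9  w3:12  w4:1  w5:0 → peak 12
I@4: w1:9  w2:9  w3:8  w4:5  w5:0 → peak 9
I@5: w1:9  w2:9  w3:8  w4:1  w5:4 → peak 9
Best is I@4, peak 9.

9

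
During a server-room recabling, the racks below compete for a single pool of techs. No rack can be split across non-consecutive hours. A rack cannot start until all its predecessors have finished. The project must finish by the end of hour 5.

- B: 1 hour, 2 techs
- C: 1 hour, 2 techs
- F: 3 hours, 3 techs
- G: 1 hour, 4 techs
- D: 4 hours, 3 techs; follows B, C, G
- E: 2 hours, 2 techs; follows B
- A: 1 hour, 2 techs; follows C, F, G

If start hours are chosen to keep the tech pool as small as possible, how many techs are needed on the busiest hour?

8

Early-start (B@1, C@1, F@1, G@1, D@2, E@2, A@4) gives peak 11: h1:11  h2:8  h3:8  h4:5  h5:3.
Shift F→2, A→5.
Schedule B@1, C@1, F@2, G@1, D@2, E@2, A@5: h1:8  h2:8  h3:8  h4:6  h5:5 — peak 8.
No arrangement of the 9 feasible schedules does better.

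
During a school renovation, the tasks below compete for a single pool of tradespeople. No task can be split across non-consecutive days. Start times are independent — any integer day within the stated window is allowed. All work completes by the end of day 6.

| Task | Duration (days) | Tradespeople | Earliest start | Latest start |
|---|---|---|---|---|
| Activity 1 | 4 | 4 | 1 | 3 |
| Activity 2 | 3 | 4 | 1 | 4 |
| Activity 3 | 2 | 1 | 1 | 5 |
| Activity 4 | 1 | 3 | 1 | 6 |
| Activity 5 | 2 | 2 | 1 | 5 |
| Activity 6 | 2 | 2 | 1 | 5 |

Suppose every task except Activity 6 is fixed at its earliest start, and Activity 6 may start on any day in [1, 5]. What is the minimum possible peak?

Activity 6@1: d1:16  d2:13  d3:8  d4:4  d5:0  d6:0 → peak 16
Activity 6@2: d1:14  d2:13  d3:10  d4:4  d5:0  d6:0 → peak 14
Activity 6@3: d1:14  d2:11  d3:10  d4:6  d5:0  d6:0 → peak 14
Activity 6@4: d1:14  d2:11  d3:8  d4:6  d5:2  d6:0 → peak 14
Activity 6@5: d1:14  d2:11  d3:8  d4:4  d5:2  d6:2 → peak 14
Best is Activity 6@2, peak 14.

14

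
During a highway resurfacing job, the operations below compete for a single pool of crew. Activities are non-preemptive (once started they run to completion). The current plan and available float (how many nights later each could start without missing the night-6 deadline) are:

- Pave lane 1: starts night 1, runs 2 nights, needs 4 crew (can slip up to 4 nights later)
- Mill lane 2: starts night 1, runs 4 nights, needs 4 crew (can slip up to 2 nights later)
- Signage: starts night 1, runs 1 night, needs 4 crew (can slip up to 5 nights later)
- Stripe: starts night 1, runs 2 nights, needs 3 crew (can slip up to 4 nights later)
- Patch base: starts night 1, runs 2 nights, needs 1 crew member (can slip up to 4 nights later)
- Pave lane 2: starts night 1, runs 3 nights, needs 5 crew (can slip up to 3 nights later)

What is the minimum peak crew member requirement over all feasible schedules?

Early-start (Pave lane 1@1, Mill lane 2@1, Signage@1, Stripe@1, Patch base@1, Pave lane 2@1) gives peak 21: n1:21  n2:17  n3:9  n4:4  n5:0  n6:0.
Shift Signage→3, Stripe→5, Pave lane 2→4.
Schedule Pave lane 1@1, Mill lane 2@1, Signage@3, Stripe@5, Patch base@1, Pave lane 2@4: n1:9  n2:9  n3:8  n4:9  n5:8  n6:8 — peak 9.
Total crew member-nights = 51 over 6 nights ⇒ peak ≥ ⌈51/6⌉ = 9, so 9 is optimal.

9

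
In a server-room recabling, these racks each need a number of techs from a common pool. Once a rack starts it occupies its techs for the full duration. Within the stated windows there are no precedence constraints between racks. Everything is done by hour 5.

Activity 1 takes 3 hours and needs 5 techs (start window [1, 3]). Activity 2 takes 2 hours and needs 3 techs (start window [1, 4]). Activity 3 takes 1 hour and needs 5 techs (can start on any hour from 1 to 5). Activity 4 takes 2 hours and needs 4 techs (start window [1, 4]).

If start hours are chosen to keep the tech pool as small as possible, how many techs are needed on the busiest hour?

Early-start (Activity 1@1, Activity 2@1, Activity 3@1, Activity 4@1) gives peak 17: h1:17  h2:12  h3:5  h4:0  h5:0.
Shift Activity 3→4, Activity 4→3.
Schedule Activity 1@1, Activity 2@1, Activity 3@4, Activity 4@3: h1:8  h2:8  h3:9  h4:9  h5:0 — peak 9.

9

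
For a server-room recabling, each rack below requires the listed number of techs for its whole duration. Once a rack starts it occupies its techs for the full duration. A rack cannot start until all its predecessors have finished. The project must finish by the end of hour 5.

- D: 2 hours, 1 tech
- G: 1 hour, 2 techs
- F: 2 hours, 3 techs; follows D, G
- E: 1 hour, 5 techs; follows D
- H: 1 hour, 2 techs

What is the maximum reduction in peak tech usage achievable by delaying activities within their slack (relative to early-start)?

3

Early-start peak: h1:5  h2:1  h3:8  h4:3  h5:0 ⇒ 8.
Leveled (D@1, G@1, F@3, E@5, H@1): h1:5  h2:1  h3:3  h4:3  h5:5 ⇒ 5.
Reduction 8 − 5 = 3.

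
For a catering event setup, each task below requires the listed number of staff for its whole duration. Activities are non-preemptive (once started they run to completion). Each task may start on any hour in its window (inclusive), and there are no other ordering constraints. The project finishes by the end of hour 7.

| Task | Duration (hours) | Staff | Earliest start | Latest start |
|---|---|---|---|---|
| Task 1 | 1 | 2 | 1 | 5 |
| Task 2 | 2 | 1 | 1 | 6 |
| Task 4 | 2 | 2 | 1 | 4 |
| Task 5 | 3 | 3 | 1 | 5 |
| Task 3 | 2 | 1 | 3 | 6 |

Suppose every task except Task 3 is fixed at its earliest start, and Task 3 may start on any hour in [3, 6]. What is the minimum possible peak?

8

Task 3@3: h1:8  h2:6  h3:4  h4:1  h5:0  h6:0  h7:0 → peak 8
Task 3@4: h1:8  h2:6  h3:3  h4:1  h5:1  h6:0  h7:0 → peak 8
Task 3@5: h1:8  h2:6  h3:3  h4:0  h5:1  h6:1  h7:0 → peak 8
Task 3@6: h1:8  h2:6  h3:3  h4:0  h5:0  h6:1  h7:1 → peak 8
Best is Task 3@3, peak 8.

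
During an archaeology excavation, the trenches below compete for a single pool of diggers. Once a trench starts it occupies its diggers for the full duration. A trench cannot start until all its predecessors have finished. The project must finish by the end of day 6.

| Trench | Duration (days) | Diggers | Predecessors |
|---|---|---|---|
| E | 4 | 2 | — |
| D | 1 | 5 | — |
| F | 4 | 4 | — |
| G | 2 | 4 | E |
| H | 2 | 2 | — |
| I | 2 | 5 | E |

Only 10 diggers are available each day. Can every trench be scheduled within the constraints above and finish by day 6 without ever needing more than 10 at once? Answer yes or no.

The minimum achievable peak is 11; 10 < 11, so no feasible schedule stays within the cap.

no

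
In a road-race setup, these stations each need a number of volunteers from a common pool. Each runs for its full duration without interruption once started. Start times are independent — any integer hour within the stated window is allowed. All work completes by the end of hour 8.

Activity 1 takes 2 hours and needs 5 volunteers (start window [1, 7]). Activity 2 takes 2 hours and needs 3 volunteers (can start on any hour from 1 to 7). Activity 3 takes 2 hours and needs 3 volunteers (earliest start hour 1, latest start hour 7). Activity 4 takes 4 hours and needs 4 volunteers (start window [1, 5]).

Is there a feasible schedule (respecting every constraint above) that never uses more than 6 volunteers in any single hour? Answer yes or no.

yes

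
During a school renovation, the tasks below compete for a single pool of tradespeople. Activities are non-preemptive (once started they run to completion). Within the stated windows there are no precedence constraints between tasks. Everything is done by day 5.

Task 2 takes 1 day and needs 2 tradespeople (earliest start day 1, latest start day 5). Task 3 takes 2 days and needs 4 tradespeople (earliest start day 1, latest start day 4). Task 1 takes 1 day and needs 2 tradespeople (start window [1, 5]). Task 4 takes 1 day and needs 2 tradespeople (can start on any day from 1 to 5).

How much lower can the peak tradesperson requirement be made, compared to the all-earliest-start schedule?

Early-start peak: d1:10  d2:4  d3:0  d4:0  d5:0 ⇒ 10.
Leveled (Task 2@1, Task 3@2, Task 1@1, Task 4@4): d1:4  d2:4  d3:4  d4:2  d5:0 ⇒ 4.
Reduction 10 − 4 = 6.

6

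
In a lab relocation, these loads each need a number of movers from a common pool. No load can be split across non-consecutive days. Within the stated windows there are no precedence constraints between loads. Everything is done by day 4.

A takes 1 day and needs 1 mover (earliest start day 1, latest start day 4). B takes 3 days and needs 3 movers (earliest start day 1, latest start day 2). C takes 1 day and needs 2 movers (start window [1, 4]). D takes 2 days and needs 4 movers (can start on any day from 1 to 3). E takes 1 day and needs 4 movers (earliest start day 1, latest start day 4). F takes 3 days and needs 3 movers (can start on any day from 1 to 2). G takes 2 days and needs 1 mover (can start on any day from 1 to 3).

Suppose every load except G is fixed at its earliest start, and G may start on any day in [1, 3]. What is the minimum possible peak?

G@1: d1:18  d2:11  d3:6  d4:0 → peak 18
G@2: d1:17  d2:11  d3:7  d4:0 → peak 17
G@3: d1:17  d2:10  d3:7  d4:1 → peak 17
Best is G@2, peak 17.

17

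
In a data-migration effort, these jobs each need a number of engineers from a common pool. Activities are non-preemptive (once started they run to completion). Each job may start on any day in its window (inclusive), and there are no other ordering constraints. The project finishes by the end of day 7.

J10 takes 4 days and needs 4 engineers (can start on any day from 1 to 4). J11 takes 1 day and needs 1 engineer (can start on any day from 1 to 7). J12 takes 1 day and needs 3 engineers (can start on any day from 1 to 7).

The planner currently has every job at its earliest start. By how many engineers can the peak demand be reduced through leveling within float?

4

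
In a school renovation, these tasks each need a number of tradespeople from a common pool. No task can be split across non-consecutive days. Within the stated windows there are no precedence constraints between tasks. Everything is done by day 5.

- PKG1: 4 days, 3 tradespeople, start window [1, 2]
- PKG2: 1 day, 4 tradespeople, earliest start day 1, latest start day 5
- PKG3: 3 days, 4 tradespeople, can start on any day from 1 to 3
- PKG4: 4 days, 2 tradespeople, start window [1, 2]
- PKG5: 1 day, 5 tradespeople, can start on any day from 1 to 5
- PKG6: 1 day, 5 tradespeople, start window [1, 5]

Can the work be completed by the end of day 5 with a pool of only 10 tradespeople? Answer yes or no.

Schedule PKG1@1, PKG2@1, PKG3@2, PKG4@1, PKG5@5, PKG6@5: d1:9  d2:9  d3:9  d4:9  d5:10 — peak 10 ≤ 10.

yes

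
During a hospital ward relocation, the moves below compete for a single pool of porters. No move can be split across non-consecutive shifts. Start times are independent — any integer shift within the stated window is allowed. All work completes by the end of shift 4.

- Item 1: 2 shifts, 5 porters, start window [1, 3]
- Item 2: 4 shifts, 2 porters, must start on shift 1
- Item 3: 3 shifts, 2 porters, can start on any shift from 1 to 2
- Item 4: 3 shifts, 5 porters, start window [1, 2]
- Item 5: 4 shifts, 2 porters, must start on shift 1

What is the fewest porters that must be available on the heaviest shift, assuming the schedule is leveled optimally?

Schedule Item 1@1, Item 2@1, Item 3@1, Item 4@1, Item 5@1: s1:16  s2:16  s3:11  s4:4 — peak 16.
No arrangement of the 12 feasible schedules does better.

16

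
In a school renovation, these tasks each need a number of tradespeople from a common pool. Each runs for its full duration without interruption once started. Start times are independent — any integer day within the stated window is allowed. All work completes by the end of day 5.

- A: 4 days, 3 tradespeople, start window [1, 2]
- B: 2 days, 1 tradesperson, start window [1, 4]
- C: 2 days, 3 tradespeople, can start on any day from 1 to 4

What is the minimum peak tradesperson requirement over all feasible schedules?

6

Early-start (A@1, B@1, C@1) gives peak 7: d1:7  d2:7  d3:3  d4:3  d5:0.
Shift C→3.
Schedule A@1, B@1, C@3: d1:4  d2:4  d3:6  d4:6  d5:0 — peak 6.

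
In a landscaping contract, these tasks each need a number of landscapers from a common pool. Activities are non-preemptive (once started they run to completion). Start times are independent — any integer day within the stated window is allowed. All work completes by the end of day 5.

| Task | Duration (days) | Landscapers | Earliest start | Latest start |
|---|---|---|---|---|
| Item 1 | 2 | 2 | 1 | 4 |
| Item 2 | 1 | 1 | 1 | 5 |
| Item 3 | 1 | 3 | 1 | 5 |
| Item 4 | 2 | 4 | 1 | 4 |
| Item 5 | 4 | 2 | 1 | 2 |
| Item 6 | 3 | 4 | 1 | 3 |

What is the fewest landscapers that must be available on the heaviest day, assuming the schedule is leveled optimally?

8

Early-start (Item 1@1, Item 2@1, Item 3@1, Item 4@1, Item 5@1, Item 6@1) gives peak 16: d1:16  d2:12  d3:6  d4:2  d5:0.
Shift Item 2→3, Item 3→5, Item 6→3.
Schedule Item 1@1, Item 2@3, Item 3@5, Item 4@1, Item 5@1, Item 6@3: d1:8  d2:8  d3:7  d4:6  d5:7 — peak 8.
Total landscaper-days = 36 over 5 days ⇒ peak ≥ ⌈36/5⌉ = 8, so 8 is optimal.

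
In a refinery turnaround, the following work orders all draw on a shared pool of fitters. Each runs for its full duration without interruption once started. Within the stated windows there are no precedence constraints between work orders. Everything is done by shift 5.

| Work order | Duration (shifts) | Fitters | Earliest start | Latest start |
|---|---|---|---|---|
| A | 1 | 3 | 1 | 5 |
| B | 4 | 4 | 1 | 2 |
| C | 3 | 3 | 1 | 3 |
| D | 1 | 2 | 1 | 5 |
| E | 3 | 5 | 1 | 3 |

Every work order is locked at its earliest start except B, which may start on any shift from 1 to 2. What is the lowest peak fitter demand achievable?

B@1: s1:17  s2:12  s3:12  s4:4  s5:0 → peak 17
B@2: s1:13  s2:12  s3:12  s4:4  s5:4 → peak 13
Best is B@2, peak 13.

13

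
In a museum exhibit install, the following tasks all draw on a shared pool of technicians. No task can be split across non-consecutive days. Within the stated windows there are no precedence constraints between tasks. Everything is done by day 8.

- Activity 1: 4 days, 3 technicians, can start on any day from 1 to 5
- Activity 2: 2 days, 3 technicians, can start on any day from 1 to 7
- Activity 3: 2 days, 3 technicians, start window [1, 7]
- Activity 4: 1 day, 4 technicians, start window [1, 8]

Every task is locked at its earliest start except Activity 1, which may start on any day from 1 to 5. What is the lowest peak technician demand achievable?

10

Activity 1@1: d1:13  d2:9  d3:3  d4:3  d5:0  d6:0  d7:0  d8:0 → peak 13
Activity 1@2: d1:10  d2:9  d3:3  d4:3  d5:3  d6:0  d7:0  d8:0 → peak 10
Activity 1@3: d1:10  d2:6  d3:3  d4:3  d5:3  d6:3  d7:0  d8:0 → peak 10
Activity 1@4: d1:10  d2:6  d3:0  d4:3  d5:3  d6:3  d7:3  d8:0 → peak 10
Activity 1@5: d1:10  d2:6  d3:0  d4:0  d5:3  d6:3  d7:3  d8:3 → peak 10
Best is Activity 1@2, peak 10.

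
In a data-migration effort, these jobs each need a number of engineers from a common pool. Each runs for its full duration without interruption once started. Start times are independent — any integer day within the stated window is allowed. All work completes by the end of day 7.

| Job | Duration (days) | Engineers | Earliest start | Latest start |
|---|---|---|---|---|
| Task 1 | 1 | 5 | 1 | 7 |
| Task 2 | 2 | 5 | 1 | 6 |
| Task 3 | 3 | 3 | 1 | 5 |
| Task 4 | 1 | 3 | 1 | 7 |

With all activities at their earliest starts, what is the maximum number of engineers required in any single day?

16

Early-start schedule: Task 1@1, Task 2@1, Task 3@1, Task 4@1.
Load per day: day 1: 16, day 2: 8, day 3: 3, day 4: 0, day 5: 0, day 6: 0, day 7: 0.
Peak is 16.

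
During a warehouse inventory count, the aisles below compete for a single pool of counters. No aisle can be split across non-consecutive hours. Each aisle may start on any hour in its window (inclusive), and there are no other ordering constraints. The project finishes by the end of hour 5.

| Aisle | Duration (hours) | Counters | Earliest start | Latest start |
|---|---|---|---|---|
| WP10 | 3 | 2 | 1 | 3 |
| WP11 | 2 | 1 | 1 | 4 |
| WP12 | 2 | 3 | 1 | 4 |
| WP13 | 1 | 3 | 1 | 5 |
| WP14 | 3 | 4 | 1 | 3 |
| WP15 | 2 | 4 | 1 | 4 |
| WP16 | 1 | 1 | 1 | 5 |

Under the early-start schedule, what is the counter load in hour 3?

6

At early start, hour 3 has: WP10, WP14.
Demand: 2 + 4 = 6.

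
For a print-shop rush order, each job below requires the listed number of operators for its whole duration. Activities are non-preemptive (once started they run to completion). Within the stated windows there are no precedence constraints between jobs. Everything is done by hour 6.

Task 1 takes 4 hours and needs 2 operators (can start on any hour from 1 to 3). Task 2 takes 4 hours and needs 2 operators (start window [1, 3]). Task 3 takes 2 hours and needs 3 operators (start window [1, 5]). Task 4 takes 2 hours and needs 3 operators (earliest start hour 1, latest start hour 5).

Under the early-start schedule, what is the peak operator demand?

10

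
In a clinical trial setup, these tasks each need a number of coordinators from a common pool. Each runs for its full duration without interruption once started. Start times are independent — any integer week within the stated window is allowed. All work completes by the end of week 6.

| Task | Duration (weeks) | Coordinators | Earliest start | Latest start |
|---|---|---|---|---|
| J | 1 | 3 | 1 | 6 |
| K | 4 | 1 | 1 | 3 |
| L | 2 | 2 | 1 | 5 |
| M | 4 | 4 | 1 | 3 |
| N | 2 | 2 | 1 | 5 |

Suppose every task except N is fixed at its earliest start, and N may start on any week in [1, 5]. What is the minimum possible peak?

10

N@1: w1:12  w2:9  w3:5  w4:5  w5:0  w6:0 → peak 12
N@2: w1:10  w2:9  w3:7  w4:5  w5:0  w6:0 → peak 10
N@3: w1:10  w2:7  w3:7  w4:7  w5:0  w6:0 → peak 10
N@4: w1:10  w2:7  w3:5  w4:7  w5:2  w6:0 → peak 10
N@5: w1:10  w2:7  w3:5  w4:5  w5:2  w6:2 → peak 10
Best is N@2, peak 10.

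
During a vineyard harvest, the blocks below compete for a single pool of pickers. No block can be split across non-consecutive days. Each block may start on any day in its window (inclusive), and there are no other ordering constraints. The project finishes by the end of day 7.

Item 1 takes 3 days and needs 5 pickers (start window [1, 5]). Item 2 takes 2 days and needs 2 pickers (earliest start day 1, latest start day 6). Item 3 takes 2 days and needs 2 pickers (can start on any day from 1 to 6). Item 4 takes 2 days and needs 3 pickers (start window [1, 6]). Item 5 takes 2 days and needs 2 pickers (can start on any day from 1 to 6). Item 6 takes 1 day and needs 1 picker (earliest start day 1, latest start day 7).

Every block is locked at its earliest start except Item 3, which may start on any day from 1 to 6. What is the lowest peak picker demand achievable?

13

Item 3@1: d1:15  d2:14  d3:5  d4:0  d5:0  d6:0  d7:0 → peak 15
Item 3@2: d1:13  d2:14  d3:7  d4:0  d5:0  d6:0  d7:0 → peak 14
Item 3@3: d1:13  d2:12  d3:7  d4:2  d5:0  d6:0  d7:0 → peak 13
Item 3@4: d1:13  d2:12  d3:5  d4:2  d5:2  d6:0  d7:0 → peak 13
Item 3@5: d1:13  d2:12  d3:5  d4:0  d5:2  d6:2  d7:0 → peak 13
Item 3@6: d1:13  d2:12  d3:5  d4:0  d5:0  d6:2  d7:2 → peak 13
Best is Item 3@3, peak 13.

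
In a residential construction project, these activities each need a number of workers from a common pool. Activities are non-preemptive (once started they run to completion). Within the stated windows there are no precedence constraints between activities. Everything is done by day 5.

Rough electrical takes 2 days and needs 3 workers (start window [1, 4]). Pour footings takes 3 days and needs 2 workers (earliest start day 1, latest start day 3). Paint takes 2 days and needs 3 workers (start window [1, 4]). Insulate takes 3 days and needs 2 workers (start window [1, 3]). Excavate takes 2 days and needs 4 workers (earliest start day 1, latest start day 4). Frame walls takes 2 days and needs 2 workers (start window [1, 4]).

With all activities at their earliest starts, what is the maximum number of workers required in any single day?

Early-start schedule: Rough electrical@1, Pour footings@1, Paint@1, Insulate@1, Excavate@1, Frame walls@1.
Load per day: day 1: 16, day 2: 16, day 3: 4, day 4: 0, day 5: 0.
Peak is 16.

16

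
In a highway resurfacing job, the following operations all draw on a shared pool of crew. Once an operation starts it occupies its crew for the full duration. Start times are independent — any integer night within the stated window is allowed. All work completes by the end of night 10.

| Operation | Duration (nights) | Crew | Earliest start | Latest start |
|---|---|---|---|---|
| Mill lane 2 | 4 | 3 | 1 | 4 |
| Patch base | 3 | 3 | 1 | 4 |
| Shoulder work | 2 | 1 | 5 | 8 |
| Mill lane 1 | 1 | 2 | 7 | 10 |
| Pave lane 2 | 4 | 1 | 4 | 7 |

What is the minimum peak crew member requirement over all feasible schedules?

Early-start (Mill lane 2@1, Patch base@1, Shoulder work@5, Mill lane 1@7, Pave lane 2@4) gives peak 6: n1:6  n2:6  n3:6  n4:4  n5:2  n6:2  n7:3  n8:0  n9:0  n10:0.
Shift Mill lane 2→4, Mill lane 1→8, Pave lane 2→7.
Schedule Mill lane 2@4, Patch base@1, Shoulder work@5, Mill lane 1@8, Pave lane 2@7: n1:3  n2:3  n3:3  n4:3  n5:4  n6:4  n7:4  n8:3  n9:1  n10:1 — peak 4.

4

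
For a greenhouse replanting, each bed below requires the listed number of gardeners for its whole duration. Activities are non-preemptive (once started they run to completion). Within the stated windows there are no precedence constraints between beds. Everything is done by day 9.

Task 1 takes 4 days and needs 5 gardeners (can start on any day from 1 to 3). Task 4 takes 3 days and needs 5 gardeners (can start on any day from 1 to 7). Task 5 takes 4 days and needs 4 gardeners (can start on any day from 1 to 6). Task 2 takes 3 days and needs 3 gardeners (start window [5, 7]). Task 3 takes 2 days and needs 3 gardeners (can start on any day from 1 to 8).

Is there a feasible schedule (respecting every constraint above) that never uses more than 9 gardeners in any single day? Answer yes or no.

yes

Schedule Task 1@1, Task 4@5, Task 5@1, Task 2@5, Task 3@8: d1:9  d2:9  d3:9  d4:9  d5:8  d6:8  d7:8  d8:3  d9:3 — peak 9 ≤ 9.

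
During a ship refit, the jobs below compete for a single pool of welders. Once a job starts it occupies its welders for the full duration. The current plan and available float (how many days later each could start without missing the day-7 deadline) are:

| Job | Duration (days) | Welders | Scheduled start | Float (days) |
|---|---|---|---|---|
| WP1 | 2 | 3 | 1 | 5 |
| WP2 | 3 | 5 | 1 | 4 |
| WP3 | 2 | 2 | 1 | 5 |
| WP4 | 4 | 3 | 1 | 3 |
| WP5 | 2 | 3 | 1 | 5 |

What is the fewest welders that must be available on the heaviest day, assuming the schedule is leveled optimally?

7

Early-start (WP1@1, WP2@1, WP3@1, WP4@1, WP5@1) gives peak 16: d1:16  d2:16  d3:8  d4:3  d5:0  d6:0  d7:0.
Shift WP2→5, WP3→5, WP5→3.
Schedule WP1@1, WP2@5, WP3@5, WP4@1, WP5@3: d1:6  d2:6  d3:6  d4:6  d5:7  d6:7  d7:5 — peak 7.
Total welder-days = 43 over 7 days ⇒ peak ≥ ⌈43/7⌉ = 7, so 7 is optimal.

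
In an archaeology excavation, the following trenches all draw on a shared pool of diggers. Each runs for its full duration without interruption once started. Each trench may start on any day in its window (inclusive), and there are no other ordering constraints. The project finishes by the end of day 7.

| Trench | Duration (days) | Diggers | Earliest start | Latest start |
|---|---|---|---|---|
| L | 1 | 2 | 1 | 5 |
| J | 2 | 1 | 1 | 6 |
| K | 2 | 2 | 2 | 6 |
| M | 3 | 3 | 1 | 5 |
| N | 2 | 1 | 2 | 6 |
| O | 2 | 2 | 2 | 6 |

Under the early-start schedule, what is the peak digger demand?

9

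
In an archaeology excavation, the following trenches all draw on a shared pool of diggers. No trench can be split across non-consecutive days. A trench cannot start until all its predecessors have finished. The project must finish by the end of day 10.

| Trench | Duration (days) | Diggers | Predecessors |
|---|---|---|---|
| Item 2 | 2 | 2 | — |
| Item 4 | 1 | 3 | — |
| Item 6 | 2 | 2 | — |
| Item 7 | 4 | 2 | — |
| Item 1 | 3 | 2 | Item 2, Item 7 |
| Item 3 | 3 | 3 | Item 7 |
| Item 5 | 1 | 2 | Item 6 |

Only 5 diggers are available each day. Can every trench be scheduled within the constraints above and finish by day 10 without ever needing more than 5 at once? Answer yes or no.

Schedule Item 2@1, Item 4@1, Item 6@2, Item 7@3, Item 1@7, Item 3@7, Item 5@4: d1:5  d2:4  d3:4  d4:4  d5:2  d6:2  d7:5  d8:5  d9:5  d10:0 — peak 5 ≤ 5.

yes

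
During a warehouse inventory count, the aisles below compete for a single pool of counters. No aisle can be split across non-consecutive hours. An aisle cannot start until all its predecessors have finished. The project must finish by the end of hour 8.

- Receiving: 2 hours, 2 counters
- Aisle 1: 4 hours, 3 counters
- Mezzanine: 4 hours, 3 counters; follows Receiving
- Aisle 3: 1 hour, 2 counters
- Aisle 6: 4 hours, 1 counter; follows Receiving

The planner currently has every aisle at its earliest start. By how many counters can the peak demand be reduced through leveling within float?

Early-start peak: h1:7  h2:5  h3:7  h4:7  h5:4  h6:4  h7:0  h8:0 ⇒ 7.
Leveled (Receiving@1, Aisle 1@1, Mezzanine@5, Aisle 3@3, Aisle 6@4): h1:5  h2:5  h3:5  h4:4  h5:4  h6:4  h7:4  h8:3 ⇒ 5.
Reduction 7 − 5 = 2.

2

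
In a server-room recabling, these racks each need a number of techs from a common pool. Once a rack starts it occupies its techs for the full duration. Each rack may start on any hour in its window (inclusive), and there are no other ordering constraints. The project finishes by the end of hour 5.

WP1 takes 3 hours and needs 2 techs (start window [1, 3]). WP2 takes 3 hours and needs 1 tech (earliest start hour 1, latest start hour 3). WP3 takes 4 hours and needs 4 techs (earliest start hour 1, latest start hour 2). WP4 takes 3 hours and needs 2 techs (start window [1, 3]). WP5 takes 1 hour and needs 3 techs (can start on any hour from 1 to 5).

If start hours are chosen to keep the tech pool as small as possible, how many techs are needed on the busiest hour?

Early-start (WP1@1, WP2@1, WP3@1, WP4@1, WP5@1) gives peak 12: h1:12  h2:9  h3:9  h4:4  h5:0.
Shift WP5→4.
Schedule WP1@1, WP2@1, WP3@1, WP4@1, WP5@4: h1:9  h2:9  h3:9  h4:7  h5:0 — peak 9.

9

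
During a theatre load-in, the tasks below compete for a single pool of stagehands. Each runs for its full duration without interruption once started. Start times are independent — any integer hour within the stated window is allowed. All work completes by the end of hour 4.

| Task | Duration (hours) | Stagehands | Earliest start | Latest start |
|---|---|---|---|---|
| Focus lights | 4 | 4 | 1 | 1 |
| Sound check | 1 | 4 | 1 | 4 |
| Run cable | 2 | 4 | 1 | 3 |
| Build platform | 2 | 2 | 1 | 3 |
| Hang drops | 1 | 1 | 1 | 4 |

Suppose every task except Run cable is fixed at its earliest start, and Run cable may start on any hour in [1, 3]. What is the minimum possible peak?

Run cable@1: h1:15  h2:10  h3:4  h4:4 → peak 15
Run cable@2: h1:11  h2:10  h3:8  h4:4 → peak 11
Run cable@3: h1:11  h2:6  h3:8  h4:8 → peak 11
Best is Run cable@2, peak 11.

11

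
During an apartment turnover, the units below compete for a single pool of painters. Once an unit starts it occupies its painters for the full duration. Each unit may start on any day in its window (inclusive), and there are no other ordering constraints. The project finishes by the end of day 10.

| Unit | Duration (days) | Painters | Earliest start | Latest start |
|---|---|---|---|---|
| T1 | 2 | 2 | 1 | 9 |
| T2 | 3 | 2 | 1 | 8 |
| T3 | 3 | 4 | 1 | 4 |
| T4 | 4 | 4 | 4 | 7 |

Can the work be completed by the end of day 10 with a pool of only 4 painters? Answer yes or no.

yes

Schedule T1@1, T2@1, T3@4, T4@7: d1:4  d2:4  d3:2  d4:4  d5:4  d6:4  d7:4  d8:4  d9:4  d10:4 — peak 4 ≤ 4.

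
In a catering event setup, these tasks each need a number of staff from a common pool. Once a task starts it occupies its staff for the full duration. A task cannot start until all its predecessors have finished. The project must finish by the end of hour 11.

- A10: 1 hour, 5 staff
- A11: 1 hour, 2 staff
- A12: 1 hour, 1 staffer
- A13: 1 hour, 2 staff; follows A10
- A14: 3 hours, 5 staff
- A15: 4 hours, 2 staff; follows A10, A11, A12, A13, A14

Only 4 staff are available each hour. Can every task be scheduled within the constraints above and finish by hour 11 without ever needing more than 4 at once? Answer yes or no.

The minimum achievable peak is 5; 4 < 5, so no feasible schedule stays within the cap.

no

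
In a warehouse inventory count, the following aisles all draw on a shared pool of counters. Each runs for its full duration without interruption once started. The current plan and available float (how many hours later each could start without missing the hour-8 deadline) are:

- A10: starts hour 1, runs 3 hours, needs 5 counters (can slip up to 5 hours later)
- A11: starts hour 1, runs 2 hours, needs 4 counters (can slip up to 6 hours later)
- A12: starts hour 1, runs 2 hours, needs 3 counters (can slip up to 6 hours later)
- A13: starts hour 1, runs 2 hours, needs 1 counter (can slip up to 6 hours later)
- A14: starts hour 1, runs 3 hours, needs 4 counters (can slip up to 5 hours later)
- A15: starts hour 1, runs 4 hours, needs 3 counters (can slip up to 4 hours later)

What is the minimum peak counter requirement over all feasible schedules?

8

Early-start (A10@1, A11@1, A12@1, A13@1, A14@1, A15@1) gives peak 20: h1:20  h2:20  h3:12  h4:3  h5:0  h6:0  h7:0  h8:0.
Shift A11→4, A13→3, A14→6, A15→4.
Schedule A10@1, A11@4, A12@1, A13@3, A14@6, A15@4: h1:8  h2:8  h3:6  h4:8  h5:7  h6:7  h7:7  h8:4 — peak 8.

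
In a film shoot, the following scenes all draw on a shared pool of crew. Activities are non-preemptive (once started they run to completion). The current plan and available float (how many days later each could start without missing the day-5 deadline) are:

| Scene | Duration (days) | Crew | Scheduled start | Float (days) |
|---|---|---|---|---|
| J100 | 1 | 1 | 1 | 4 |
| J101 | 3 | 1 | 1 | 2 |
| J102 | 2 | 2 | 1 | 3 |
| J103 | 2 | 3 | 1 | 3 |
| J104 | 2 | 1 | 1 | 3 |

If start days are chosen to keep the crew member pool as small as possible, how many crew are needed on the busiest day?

Early-start (J100@1, J101@1, J102@1, J103@1, J104@1) gives peak 8: d1:8  d2:7  d3:1  d4:0  d5:0.
Shift J103→3, J104→4.
Schedule J100@1, J101@1, J102@1, J103@3, J104@4: d1:4  d2:3  d3:4  d4:4  d5:1 — peak 4.
Total crew member-days = 16 over 5 days ⇒ peak ≥ ⌈16/5⌉ = 4, so 4 is optimal.

4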